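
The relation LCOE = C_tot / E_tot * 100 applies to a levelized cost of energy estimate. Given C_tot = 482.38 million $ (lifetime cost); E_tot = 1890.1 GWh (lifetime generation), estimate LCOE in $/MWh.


LCOE = C_tot / E_tot * 100
LCOE = 482.38 / 1890.1 * 100
LCOE = 25.52140 cents/kWh
Convert: 25.52140 cents/kWh * 10.0 = 255.21 $/MWh
LCOE = 255.21 $/MWh


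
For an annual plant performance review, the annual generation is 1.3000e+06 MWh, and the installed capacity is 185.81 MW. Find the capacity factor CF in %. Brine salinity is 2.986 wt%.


CF = E_a / (cap * 8760) * 100
CF = 1.3000e+06 / (185.81 * 8760) * 100
CF = 79.868 %


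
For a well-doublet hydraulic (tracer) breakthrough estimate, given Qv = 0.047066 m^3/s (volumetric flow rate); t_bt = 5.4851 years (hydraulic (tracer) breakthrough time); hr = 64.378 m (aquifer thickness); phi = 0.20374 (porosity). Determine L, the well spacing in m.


L = sqrt(t_bt*365.25*86400*3*Qv / (pi*hr*phi))
L = sqrt(5.4851*365.25*86400*3*0.047066 / (pi*64.378*0.20374))
L = 770.15 m


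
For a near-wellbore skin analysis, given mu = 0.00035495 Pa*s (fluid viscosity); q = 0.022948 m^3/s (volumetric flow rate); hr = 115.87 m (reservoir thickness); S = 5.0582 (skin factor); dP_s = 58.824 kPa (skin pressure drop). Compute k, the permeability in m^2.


k = S*q*mu / (2*pi*dP_s*1000*hr)
k = 5.0582*0.022948*0.00035495 / (2*pi*58.824*1000*115.87)
k = 9.6206e-13 m^2


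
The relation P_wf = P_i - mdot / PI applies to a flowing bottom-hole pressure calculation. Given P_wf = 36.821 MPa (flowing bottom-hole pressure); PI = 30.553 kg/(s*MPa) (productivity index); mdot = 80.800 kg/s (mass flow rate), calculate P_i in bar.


P_i = P_wf + mdot / PI
P_i = 36.821 + 80.800 / 30.553
P_i = 39.46558 MPa
Convert: 39.46558 MPa * 10.0 = 394.66 bar
P_i = 394.66 bar


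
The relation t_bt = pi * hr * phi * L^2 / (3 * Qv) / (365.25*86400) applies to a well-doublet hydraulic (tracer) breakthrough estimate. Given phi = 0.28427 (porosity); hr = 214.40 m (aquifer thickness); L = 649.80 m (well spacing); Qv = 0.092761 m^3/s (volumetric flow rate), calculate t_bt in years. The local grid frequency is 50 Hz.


t_bt = pi * hr * phi * L^2 / (3 * Qv) / (365.25*86400)
t_bt = pi * 214.40 * 0.28427 * 649.80^2 / (3 * 0.092761) / (365.25*86400)
t_bt = 9.2061 years


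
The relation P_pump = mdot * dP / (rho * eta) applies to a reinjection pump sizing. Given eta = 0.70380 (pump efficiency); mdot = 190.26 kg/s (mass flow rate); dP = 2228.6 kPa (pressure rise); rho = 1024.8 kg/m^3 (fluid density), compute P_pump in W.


P_pump = mdot * dP / (rho * eta)
P_pump = 190.26 * 2228.6 / (1024.8 * 0.70380)
P_pump = 587.8835 kW
Convert: 587.8835 kW * 1000.0 = 5.8788e+05 W
P_pump = 5.8788e+05 W


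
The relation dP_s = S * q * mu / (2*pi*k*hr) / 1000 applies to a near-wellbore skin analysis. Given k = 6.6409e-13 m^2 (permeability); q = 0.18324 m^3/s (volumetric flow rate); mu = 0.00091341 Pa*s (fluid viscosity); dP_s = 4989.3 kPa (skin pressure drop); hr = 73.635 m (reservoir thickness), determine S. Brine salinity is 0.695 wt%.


S = dP_s * 1000 * 2*pi*k*hr / (q*mu)
S = 4989.3 * 1000 * 2*pi*6.6409e-13*73.635 / (0.18324*0.00091341)
S = 9.1589


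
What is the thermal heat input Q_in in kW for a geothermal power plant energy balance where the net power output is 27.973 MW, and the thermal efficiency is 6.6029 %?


Q_in = W_net / (eta / 100)
Q_in = 27.973 / (6.6029 / 100)
Q_in = 423.6472 MW
Convert: 423.6472 MW * 1000.0 = 4.2365e+05 kW
Q_in = 4.2365e+05 kW


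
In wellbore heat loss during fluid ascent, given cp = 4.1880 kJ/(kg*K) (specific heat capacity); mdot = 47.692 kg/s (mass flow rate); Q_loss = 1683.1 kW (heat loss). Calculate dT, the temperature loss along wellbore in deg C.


dT = Q_loss / (mdot * cp)
dT = 1683.1 / (47.692 * 4.1880)
dT = 8.426703 K
Convert (temperature difference, 1 K = 1 deg C): 8.426703 K = 8.426703 deg C
dT = 8.4267 deg C


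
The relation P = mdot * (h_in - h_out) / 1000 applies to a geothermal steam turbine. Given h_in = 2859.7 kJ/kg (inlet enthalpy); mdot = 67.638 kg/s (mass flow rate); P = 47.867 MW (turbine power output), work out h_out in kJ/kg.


h_out = h_in - P * 1000 / mdot
h_out = 2859.7 - 47.867 * 1000 / 67.638
h_out = 2152.0 kJ/kg


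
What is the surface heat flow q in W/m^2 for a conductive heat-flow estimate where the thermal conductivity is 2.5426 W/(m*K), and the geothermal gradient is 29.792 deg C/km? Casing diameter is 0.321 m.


q = k * grad / 1000
q = 2.5426 * 29.792 / 1000
q = 0.075749 W/m^2


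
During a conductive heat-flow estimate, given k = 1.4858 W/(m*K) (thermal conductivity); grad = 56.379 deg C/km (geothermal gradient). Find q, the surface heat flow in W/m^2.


q = k * grad / 1000
q = 1.4858 * 56.379 / 1000
q = 0.083768 W/m^2


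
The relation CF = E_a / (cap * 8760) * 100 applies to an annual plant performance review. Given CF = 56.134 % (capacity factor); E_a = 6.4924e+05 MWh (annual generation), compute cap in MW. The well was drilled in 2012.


cap = E_a / (CF/100 * 8760)
cap = 6.4924e+05 / (56.134/100 * 8760)
cap = 132.03 MW


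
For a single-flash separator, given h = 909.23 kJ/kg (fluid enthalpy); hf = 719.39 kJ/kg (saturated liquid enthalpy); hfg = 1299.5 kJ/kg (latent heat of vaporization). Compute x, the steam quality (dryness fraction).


x = (h - hf) / hfg
x = (909.23 - 719.39) / 1299.5
x = 0.14609


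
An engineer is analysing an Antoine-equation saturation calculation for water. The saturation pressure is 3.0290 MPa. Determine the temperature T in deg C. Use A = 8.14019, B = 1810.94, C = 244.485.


T = B / (A - log10(P_sat * 760 / 0.101325)) - C
T = 1810.94 / (8.14019 - log10(3.0290 * 760 / 0.101325)) - 244.485
T = 234.12 deg C


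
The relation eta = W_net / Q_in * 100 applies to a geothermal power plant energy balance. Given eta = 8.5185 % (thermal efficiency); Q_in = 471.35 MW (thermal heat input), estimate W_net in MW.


W_net = eta / 100 * Q_in
W_net = 8.5185 / 100 * 471.35
W_net = 40.152 MW


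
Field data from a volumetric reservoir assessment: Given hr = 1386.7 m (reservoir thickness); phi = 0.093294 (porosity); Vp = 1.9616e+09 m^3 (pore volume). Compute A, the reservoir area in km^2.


A = Vp / (1e6 * hr * phi)
A = 1.9616e+09 / (1e6 * 1386.7 * 0.093294)
A = 15.163 km^2


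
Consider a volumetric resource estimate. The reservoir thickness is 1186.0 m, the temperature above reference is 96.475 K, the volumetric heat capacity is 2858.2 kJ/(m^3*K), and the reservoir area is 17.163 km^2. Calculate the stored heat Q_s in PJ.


Step 1: Vr = A*1e6*hr = 17.163*1e6*1186.0 = 2.035532e+10 m^3
Step 2: Q_s = Vr*rhoc*dT/1e12 = 2.035532e+10*2858.2*96.475/1e12 = 5612.9 PJ
Q_s = 5612.9 PJ


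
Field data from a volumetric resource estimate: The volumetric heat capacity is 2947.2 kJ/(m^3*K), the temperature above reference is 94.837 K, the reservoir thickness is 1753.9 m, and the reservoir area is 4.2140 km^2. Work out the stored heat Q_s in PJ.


Step 1: Vr = A*1e6*hr = 4.214*1e6*1753.9 = 7.390935e+09 m^3
Step 2: Q_s = Vr*rhoc*dT/1e12 = 7.390935e+09*2947.2*94.837/1e12 = 2065.8 PJ
Q_s = 2065.8 PJ


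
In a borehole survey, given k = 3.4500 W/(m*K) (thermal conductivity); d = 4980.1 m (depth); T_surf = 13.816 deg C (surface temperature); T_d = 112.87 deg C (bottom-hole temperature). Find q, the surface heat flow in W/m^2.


Step 1: grad = (T_d - T_surf)/d * 1000 = (112.87 - 13.816)/4980.1 * 1000 = 19.88996 deg C/km
Step 2: q = k * grad / 1000 = 3.45 * 19.88996 / 1000 = 0.068620 W/m^2
q = 0.068620 W/m^2


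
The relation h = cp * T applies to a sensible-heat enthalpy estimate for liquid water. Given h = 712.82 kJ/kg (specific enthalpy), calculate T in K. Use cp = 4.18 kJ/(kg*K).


T = h / cp
T = 712.82 / 4.18
T = 170.5311 deg C
Convert to K: 170.5311 + 273.15 = 443.68 K
T = 443.68 K


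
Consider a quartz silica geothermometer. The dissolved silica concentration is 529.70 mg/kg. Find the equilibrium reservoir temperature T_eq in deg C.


T_eq = 1309 / (5.19 - log10(SiO2)) - 273.15
T_eq = 1309 / (5.19 - log10(529.70)) - 273.15
T_eq = 257.68 deg C


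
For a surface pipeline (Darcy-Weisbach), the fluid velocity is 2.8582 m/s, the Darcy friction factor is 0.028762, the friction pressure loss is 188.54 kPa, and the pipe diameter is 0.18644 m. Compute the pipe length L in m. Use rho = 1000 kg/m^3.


L = dP*1000*D / (f*rho*vel^2/2)
L = 188.54*1000*0.18644 / (0.028762*1000*2.8582^2/2)
L = 299.20 m


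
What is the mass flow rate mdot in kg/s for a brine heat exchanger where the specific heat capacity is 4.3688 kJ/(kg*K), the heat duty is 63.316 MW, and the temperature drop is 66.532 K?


mdot = Q * 1000 / (cp * dT)
mdot = 63.316 * 1000 / (4.3688 * 66.532)
mdot = 217.83 kg/s


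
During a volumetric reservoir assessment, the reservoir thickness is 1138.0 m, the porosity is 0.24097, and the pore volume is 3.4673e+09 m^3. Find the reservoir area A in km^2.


A = Vp / (1e6 * hr * phi)
A = 3.4673e+09 / (1e6 * 1138.0 * 0.24097)
A = 12.644 km^2


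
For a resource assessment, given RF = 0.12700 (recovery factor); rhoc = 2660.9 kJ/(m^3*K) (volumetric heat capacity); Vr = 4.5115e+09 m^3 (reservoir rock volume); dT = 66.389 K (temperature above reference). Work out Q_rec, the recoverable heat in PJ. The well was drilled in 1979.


Step 1: Q_s = Vr*rhoc*dT/1e12 = 4.5115e+09*2660.9*66.389/1e12 = 796.9767 PJ
Step 2: Q_rec = Q_s * RF = 796.9767 * 0.127 = 101.22 PJ
Q_rec = 101.22 PJ


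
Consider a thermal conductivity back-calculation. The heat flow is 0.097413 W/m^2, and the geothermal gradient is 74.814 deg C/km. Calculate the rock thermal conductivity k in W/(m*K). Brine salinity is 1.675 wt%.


k = q / (grad / 1000)
k = 0.097413 / (74.814 / 1000)
k = 1.3021 W/(m*K)


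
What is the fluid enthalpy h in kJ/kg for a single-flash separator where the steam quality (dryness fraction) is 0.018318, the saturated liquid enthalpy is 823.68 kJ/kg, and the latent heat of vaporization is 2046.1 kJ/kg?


h = hf + x * hfg
h = 823.68 + 0.018318 * 2046.1
h = 861.16 kJ/kg


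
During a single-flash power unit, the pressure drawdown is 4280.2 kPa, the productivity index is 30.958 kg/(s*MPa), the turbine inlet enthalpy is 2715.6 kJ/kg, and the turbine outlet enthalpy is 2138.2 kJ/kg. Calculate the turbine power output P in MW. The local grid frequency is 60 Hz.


Step 1: mdot = PI * dP / 1000 = 30.958 * 4280.2 / 1000 = 132.5064 kg/s
Step 2: P = mdot*(h_in - h_out)/1000 = 132.5064*(2715.6 - 2138.2)/1000 = 76.509 MW
P = 76.509 MW


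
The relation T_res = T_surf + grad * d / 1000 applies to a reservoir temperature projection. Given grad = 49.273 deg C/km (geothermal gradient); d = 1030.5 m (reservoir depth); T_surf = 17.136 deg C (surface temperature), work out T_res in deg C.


T_res = T_surf + grad * d / 1000
T_res = 17.136 + 49.273 * 1030.5 / 1000
T_res = 67.912 deg C


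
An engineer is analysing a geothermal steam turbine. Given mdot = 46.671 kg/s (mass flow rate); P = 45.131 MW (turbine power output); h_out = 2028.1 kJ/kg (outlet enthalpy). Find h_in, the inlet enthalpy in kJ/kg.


h_in = h_out + P * 1000 / mdot
h_in = 2028.1 + 45.131 * 1000 / 46.671
h_in = 2995.1 kJ/kg


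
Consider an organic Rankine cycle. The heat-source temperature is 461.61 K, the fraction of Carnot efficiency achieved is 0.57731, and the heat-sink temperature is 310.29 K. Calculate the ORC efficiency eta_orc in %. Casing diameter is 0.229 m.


eta_orc = (1 - Tc/Th) * f * 100
eta_orc = (1 - 310.29/461.61) * 0.57731 * 100
eta_orc = 18.925 %


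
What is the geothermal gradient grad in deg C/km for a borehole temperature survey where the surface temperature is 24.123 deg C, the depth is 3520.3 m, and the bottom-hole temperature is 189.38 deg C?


grad = (T_d - T_surf) / d * 1000
grad = (189.38 - 24.123) / 3520.3 * 1000
grad = 46.944 deg C/km


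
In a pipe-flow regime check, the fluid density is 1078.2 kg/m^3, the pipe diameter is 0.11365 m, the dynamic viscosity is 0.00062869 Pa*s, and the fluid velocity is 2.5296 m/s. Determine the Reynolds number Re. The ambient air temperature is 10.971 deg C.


Re = rho * vel * D / mu
Re = 1078.2 * 2.5296 * 0.11365 / 0.00062869
Re = 4.9304e+05


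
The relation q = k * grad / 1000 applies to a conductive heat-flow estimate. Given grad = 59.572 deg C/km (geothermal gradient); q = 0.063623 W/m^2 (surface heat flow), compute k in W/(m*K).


k = q * 1000 / grad
k = 0.063623 * 1000 / 59.572
k = 1.0680 W/(m*K)


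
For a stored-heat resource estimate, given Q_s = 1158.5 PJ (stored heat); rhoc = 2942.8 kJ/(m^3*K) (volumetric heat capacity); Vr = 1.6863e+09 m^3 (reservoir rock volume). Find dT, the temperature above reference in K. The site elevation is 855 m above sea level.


dT = Q_s * 1e12 / (Vr * rhoc)
dT = 1158.5 * 1e12 / (1.6863e+09 * 2942.8)
dT = 233.45 K


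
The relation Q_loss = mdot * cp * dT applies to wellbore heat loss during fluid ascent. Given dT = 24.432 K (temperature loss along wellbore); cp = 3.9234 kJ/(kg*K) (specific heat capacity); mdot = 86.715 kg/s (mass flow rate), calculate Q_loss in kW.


Q_loss = mdot * cp * dT
Q_loss = 86.715 * 3.9234 * 24.432
Q_loss = 8312.2 kW


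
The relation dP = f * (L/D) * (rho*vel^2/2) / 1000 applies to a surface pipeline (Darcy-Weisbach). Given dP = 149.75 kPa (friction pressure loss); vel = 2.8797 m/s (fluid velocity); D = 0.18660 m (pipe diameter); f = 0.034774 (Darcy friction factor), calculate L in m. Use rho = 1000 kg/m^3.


L = dP*1000*D / (f*rho*vel^2/2)
L = 149.75*1000*0.18660 / (0.034774*1000*2.8797^2/2)
L = 193.80 m


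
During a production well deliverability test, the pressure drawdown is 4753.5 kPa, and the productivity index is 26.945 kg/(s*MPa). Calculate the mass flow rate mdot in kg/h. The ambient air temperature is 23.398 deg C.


mdot = PI * dP / 1000
mdot = 26.945 * 4753.5 / 1000
mdot = 128.0831 kg/s
Convert: 128.0831 kg/s * 3600.0 = 4.6110e+05 kg/h
mdot = 4.6110e+05 kg/h


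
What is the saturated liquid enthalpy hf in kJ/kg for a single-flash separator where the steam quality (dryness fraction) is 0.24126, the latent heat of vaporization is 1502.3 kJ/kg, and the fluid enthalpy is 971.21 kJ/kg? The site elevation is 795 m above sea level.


hf = h - x * hfg
hf = 971.21 - 0.24126 * 1502.3
hf = 608.77 kJ/kg


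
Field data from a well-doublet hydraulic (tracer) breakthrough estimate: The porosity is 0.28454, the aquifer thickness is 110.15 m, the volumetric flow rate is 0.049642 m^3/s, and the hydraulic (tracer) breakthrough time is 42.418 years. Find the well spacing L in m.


L = sqrt(t_bt*365.25*86400*3*Qv / (pi*hr*phi))
L = sqrt(42.418*365.25*86400*3*0.049642 / (pi*110.15*0.28454))
L = 1422.9 m


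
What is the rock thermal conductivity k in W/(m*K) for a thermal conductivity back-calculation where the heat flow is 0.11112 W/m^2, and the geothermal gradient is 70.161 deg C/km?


k = q / (grad / 1000)
k = 0.11112 / (70.161 / 1000)
k = 1.5838 W/(m*K)


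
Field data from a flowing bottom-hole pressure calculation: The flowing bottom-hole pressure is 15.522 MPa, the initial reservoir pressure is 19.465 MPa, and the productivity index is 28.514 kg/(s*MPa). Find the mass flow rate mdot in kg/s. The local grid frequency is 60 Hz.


mdot = (P_i - P_wf) * PI
mdot = (19.465 - 15.522) * 28.514
mdot = 112.43 kg/s


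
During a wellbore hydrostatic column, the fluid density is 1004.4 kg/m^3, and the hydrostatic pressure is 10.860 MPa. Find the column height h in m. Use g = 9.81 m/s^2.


h = P * 1e6 / (g * rho)
h = 10.860 * 1e6 / (9.81 * 1004.4)
h = 1102.2 m


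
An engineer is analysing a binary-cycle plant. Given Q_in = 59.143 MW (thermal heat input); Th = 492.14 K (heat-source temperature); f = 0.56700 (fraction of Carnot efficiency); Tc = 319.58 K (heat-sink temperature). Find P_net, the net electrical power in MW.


Step 1: eta = (1 - Tc/Th)*f = (1 - 319.58/492.14)*0.567 = 0.1988083
Step 2: P_net = eta * Q_in = 0.1988083 * 59.143 = 11.758 MW
P_net = 11.758 MW


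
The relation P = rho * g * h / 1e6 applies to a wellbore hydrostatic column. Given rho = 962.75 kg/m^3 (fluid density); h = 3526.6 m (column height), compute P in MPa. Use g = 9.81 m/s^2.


P = rho * g * h / 1e6
P = 962.75 * 9.81 * 3526.6 / 1e6
P = 33.307 MPa


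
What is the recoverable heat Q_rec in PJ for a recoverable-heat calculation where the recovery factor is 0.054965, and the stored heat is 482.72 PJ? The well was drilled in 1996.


Q_rec = Q_s * RF
Q_rec = 482.72 * 0.054965
Q_rec = 26.533 PJ


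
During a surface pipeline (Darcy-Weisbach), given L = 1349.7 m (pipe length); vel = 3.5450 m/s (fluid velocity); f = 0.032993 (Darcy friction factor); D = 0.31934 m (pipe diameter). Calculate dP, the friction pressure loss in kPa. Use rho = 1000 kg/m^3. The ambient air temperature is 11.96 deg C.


dP = f * (L/D) * (rho*vel^2/2) / 1000
dP = 0.032993 * (1349.7/0.31934) * (1000*3.5450^2/2) / 1000
dP = 876.21 kPa


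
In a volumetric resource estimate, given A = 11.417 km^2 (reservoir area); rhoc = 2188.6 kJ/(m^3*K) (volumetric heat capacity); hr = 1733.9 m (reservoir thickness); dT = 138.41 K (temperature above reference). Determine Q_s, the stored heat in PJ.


Step 1: Vr = A*1e6*hr = 11.417*1e6*1733.9 = 1.979594e+10 m^3
Step 2: Q_s = Vr*rhoc*dT/1e12 = 1.979594e+10*2188.6*138.41/1e12 = 5996.7 PJ
Q_s = 5996.7 PJ


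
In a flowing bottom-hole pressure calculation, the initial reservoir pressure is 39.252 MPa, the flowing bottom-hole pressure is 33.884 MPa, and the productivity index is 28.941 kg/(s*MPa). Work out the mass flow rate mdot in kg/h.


mdot = (P_i - P_wf) * PI
mdot = (39.252 - 33.884) * 28.941
mdot = 155.3553 kg/s
Convert: 155.3553 kg/s * 3600.0 = 5.5928e+05 kg/h
mdot = 5.5928e+05 kg/h


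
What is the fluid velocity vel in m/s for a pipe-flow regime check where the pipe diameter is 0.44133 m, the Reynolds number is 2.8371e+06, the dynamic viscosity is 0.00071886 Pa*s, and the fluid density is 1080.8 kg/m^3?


vel = Re * mu / (rho * D)
vel = 2.8371e+06 * 0.00071886 / (1080.8 * 0.44133)
vel = 4.2757 m/s


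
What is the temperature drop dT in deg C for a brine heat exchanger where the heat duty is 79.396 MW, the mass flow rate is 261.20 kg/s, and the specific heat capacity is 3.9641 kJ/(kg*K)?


dT = Q * 1000 / (mdot * cp)
dT = 79.396 * 1000 / (261.20 * 3.9641)
dT = 76.67978 K
Convert (temperature difference, 1 K = 1 deg C): 76.67978 K = 76.67978 deg C
dT = 76.680 deg C


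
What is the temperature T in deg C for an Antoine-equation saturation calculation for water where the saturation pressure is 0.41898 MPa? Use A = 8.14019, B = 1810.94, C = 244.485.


T = B / (A - log10(P_sat * 760 / 0.101325)) - C
T = 1810.94 / (8.14019 - log10(0.41898 * 760 / 0.101325)) - 244.485
T = 145.56 deg C


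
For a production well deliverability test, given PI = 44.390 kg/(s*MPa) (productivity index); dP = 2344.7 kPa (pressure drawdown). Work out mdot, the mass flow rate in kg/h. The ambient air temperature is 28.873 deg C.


mdot = PI * dP / 1000
mdot = 44.390 * 2344.7 / 1000
mdot = 104.0812 kg/s
Convert: 104.0812 kg/s * 3600.0 = 3.7469e+05 kg/h
mdot = 3.7469e+05 kg/h


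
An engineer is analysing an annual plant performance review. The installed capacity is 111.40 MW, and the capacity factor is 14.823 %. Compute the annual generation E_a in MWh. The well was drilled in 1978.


E_a = CF / 100 * cap * 8760
E_a = 14.823 / 100 * 111.40 * 8760
E_a = 1.4465e+05 MWh


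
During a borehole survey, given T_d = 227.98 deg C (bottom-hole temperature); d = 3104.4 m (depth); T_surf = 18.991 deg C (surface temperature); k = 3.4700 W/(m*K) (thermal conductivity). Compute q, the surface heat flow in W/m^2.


Step 1: grad = (T_d - T_surf)/d * 1000 = (227.98 - 18.991)/3104.4 * 1000 = 67.32026 deg C/km
Step 2: q = k * grad / 1000 = 3.47 * 67.32026 / 1000 = 0.23360 W/m^2
q = 0.23360 W/m^2


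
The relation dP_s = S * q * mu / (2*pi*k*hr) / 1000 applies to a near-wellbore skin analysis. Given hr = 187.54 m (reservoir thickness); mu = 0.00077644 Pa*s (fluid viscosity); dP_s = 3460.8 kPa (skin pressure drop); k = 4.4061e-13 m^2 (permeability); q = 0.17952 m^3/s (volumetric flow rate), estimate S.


S = dP_s * 1000 * 2*pi*k*hr / (q*mu)
S = 3460.8 * 1000 * 2*pi*4.4061e-13*187.54 / (0.17952*0.00077644)
S = 12.891


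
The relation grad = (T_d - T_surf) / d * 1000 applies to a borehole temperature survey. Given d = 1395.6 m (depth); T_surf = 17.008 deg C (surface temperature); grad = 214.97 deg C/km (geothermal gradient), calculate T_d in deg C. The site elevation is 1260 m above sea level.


T_d = T_surf + grad * d / 1000
T_d = 17.008 + 214.97 * 1395.6 / 1000
T_d = 317.02 deg C


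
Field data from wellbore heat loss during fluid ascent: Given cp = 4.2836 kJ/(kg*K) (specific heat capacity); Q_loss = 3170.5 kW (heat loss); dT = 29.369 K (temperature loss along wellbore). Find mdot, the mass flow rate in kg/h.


mdot = Q_loss / (cp * dT)
mdot = 3170.5 / (4.2836 * 29.369)
mdot = 25.20169 kg/s
Convert: 25.20169 kg/s * 3600.0 = 90726 kg/h
mdot = 90726 kg/h


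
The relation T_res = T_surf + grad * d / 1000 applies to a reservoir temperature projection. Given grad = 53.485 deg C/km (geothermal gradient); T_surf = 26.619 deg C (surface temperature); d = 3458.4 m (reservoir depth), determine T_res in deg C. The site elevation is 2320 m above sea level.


T_res = T_surf + grad * d / 1000
T_res = 26.619 + 53.485 * 3458.4 / 1000
T_res = 211.59 deg C


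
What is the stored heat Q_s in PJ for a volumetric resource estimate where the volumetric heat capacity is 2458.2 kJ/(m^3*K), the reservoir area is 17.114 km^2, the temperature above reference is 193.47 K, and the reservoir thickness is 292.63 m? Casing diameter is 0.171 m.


Step 1: Vr = A*1e6*hr = 17.114*1e6*292.63 = 5.008070e+09 m^3
Step 2: Q_s = Vr*rhoc*dT/1e12 = 5.008070e+09*2458.2*193.47/1e12 = 2381.8 PJ
Q_s = 2381.8 PJ


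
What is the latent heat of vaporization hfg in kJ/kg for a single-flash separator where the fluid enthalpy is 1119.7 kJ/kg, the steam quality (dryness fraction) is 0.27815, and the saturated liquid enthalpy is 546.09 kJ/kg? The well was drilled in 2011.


hfg = (h - hf) / x
hfg = (1119.7 - 546.09) / 0.27815
hfg = 2062.2 kJ/kg


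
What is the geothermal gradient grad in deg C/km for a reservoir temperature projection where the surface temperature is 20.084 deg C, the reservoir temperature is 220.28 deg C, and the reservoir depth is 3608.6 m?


grad = (T_res - T_surf) / d * 1000
grad = (220.28 - 20.084) / 3608.6 * 1000
grad = 55.477 deg C/km


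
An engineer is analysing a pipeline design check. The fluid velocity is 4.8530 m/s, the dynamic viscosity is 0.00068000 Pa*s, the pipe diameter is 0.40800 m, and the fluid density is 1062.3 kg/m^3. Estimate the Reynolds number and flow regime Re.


Step 1: Re = rho*vel*D/mu = 1062.3*4.853*0.408/0.00068 = 3.0932e+06
Step 2: Re = 3.0932e+06 > 4000, so flow is turbulent.
Re = 3.0932e+06 (turbulent)


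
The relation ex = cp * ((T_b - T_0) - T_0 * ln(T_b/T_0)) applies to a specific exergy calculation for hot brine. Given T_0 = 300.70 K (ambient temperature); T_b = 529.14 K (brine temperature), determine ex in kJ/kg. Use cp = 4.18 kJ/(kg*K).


ex = cp * ((T_b - T_0) - T_0 * ln(T_b/T_0))
ex = 4.18 * ((529.14 - 300.70) - 300.70 * ln(529.14/300.70))
ex = 244.54 kJ/kg


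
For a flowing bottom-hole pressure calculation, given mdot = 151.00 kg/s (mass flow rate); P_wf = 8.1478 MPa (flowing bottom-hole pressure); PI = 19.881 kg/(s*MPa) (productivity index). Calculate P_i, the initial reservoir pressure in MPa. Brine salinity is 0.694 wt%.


P_i = P_wf + mdot / PI
P_i = 8.1478 + 151.00 / 19.881
P_i = 15.743 MPa


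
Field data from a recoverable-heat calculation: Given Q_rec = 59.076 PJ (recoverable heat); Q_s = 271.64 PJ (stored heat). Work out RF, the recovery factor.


RF = Q_rec / Q_s
RF = 59.076 / 271.64
RF = 0.21748


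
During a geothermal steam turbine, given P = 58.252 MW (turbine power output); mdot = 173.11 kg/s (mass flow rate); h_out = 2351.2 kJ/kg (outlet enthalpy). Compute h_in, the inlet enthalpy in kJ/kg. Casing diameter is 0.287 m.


h_in = h_out + P * 1000 / mdot
h_in = 2351.2 + 58.252 * 1000 / 173.11
h_in = 2687.7 kJ/kg


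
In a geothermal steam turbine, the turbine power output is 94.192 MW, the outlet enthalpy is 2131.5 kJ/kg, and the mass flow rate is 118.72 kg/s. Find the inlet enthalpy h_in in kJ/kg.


h_in = h_out + P * 1000 / mdot
h_in = 2131.5 + 94.192 * 1000 / 118.72
h_in = 2924.9 kJ/kg


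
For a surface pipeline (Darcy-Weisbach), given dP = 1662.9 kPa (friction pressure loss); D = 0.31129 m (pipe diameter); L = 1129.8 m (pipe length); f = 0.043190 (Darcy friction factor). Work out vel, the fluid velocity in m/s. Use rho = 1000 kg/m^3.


vel = sqrt(dP*1000*2*D / (f*L*rho))
vel = sqrt(1662.9*1000*2*0.31129 / (0.043190*1129.8*1000))
vel = 4.6062 m/s


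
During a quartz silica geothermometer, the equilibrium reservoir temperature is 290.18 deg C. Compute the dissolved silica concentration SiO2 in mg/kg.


SiO2 = 10^(5.19 - 1309/(T_eq + 273.15))
SiO2 = 10^(5.19 - 1309/(290.18 + 273.15))
SiO2 = 735.05 mg/kg


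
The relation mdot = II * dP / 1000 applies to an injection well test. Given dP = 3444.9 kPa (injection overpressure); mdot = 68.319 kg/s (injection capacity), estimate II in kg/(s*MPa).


II = mdot * 1000 / dP
II = 68.319 * 1000 / 3444.9
II = 19.832 kg/(s*MPa)


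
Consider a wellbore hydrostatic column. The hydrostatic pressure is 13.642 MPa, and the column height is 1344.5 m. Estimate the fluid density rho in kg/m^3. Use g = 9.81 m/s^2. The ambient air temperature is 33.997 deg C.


rho = P * 1e6 / (g * h)
rho = 13.642 * 1e6 / (9.81 * 1344.5)
rho = 1034.3 kg/m^3


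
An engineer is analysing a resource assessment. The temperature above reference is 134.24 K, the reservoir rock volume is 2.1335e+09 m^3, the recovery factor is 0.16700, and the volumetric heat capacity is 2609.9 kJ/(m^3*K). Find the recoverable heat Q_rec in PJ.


Step 1: Q_s = Vr*rhoc*dT/1e12 = 2.1335e+09*2609.9*134.24/1e12 = 747.4781 PJ
Step 2: Q_rec = Q_s * RF = 747.4781 * 0.167 = 124.83 PJ
Q_rec = 124.83 PJ


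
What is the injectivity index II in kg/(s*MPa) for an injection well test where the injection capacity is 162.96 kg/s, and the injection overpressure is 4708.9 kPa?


II = mdot * 1000 / dP
II = 162.96 * 1000 / 4708.9
II = 34.607 kg/(s*MPa)


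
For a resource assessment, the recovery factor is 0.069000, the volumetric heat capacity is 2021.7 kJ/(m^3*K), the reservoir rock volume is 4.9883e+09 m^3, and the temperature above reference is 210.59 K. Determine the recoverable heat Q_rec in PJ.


Step 1: Q_s = Vr*rhoc*dT/1e12 = 4.9883e+09*2021.7*210.59/1e12 = 2123.768 PJ
Step 2: Q_rec = Q_s * RF = 2123.768 * 0.069 = 146.54 PJ
Q_rec = 146.54 PJ


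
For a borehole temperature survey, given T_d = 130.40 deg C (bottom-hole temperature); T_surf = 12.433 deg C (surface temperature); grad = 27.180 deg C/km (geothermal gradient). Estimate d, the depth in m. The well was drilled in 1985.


d = (T_d - T_surf) / grad * 1000
d = (130.40 - 12.433) / 27.180 * 1000
d = 4340.2 m


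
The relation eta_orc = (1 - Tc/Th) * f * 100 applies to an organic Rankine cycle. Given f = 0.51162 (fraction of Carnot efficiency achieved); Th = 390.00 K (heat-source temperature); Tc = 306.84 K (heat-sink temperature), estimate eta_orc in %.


eta_orc = (1 - Tc/Th) * f * 100
eta_orc = (1 - 306.84/390.00) * 0.51162 * 100
eta_orc = 10.909 %


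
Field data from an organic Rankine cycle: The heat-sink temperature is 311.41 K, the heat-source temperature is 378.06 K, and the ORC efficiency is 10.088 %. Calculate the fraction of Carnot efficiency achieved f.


f = (eta_orc/100) / (1 - Tc/Th)
f = (10.088/100) / (1 - 311.41/378.06)
f = 0.57222


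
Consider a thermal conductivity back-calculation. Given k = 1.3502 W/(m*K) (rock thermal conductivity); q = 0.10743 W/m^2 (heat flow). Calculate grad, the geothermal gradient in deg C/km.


grad = q / k * 1000
grad = 0.10743 / 1.3502 * 1000
grad = 79.566 deg C/km


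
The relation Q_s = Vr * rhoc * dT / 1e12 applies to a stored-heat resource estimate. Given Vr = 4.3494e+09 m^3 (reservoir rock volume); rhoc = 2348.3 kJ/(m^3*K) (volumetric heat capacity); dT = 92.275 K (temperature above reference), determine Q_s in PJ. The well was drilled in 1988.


Q_s = Vr * rhoc * dT / 1e12
Q_s = 4.3494e+09 * 2348.3 * 92.275 / 1e12
Q_s = 942.47 PJ


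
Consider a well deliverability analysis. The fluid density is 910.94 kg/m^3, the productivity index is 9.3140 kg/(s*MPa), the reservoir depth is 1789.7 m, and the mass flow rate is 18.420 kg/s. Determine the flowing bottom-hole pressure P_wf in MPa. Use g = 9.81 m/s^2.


Step 1: P_i = rho*g*h/1e6 = 910.94*9.81*1789.7/1e6 = 15.99333 MPa
Step 2: P_wf = P_i - mdot/PI = 15.99333 - 18.42/9.314 = 14.016 MPa
P_wf = 14.016 MPa


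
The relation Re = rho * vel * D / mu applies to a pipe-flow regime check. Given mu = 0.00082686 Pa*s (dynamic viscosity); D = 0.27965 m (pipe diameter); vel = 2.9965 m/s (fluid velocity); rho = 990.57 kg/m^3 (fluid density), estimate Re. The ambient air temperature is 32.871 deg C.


Re = rho * vel * D / mu
Re = 990.57 * 2.9965 * 0.27965 / 0.00082686
Re = 1.0039e+06


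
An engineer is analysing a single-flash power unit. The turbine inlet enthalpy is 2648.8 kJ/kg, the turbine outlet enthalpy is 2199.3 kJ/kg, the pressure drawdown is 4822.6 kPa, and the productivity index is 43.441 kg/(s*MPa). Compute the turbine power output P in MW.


Step 1: mdot = PI * dP / 1000 = 43.441 * 4822.6 / 1000 = 209.4986 kg/s
Step 2: P = mdot*(h_in - h_out)/1000 = 209.4986*(2648.8 - 2199.3)/1000 = 94.170 MW
P = 94.170 MW


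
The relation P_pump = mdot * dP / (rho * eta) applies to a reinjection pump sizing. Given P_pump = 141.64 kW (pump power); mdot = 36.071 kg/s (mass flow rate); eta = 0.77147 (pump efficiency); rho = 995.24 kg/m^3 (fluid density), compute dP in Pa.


dP = P_pump * rho * eta / mdot
dP = 141.64 * 995.24 * 0.77147 / 36.071
dP = 3014.912 kPa
Convert: 3014.912 kPa * 1000.0 = 3.0149e+06 Pa
dP = 3.0149e+06 Pa


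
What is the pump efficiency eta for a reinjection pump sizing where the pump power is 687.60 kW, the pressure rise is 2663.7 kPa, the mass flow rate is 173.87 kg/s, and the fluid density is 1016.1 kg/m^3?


eta = mdot * dP / (rho * P_pump)
eta = 173.87 * 2663.7 / (1016.1 * 687.60)
eta = 0.66288


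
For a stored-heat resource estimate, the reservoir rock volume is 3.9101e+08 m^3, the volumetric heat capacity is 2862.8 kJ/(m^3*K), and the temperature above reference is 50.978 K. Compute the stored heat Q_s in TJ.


Q_s = Vr * rhoc * dT / 1e12
Q_s = 3.9101e+08 * 2862.8 * 50.978 / 1e12
Q_s = 57.06393 PJ
Convert: 57.06393 PJ * 1000.0 = 57064 TJ
Q_s = 57064 TJ


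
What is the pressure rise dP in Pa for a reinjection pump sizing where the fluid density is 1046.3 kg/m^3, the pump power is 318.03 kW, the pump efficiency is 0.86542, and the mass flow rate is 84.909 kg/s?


dP = P_pump * rho * eta / mdot
dP = 318.03 * 1046.3 * 0.86542 / 84.909
dP = 3391.544 kPa
Convert: 3391.544 kPa * 1000.0 = 3.3915e+06 Pa
dP = 3.3915e+06 Pa


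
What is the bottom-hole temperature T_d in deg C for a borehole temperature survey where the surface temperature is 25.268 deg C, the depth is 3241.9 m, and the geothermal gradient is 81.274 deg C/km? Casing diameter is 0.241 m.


T_d = T_surf + grad * d / 1000
T_d = 25.268 + 81.274 * 3241.9 / 1000
T_d = 288.75 deg C


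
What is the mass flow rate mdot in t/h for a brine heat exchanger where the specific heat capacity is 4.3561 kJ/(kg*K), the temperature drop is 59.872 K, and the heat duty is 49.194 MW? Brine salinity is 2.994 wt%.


mdot = Q * 1000 / (cp * dT)
mdot = 49.194 * 1000 / (4.3561 * 59.872)
mdot = 188.6212 kg/s
Convert: 188.6212 kg/s * 3.6 = 679.04 t/h
mdot = 679.04 t/h


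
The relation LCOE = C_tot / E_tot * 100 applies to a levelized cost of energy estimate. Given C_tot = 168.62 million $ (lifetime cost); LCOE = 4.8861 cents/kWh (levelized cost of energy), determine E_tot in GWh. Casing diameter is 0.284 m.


E_tot = C_tot / LCOE * 100
E_tot = 168.62 / 4.8861 * 100
E_tot = 3451.0 GWh


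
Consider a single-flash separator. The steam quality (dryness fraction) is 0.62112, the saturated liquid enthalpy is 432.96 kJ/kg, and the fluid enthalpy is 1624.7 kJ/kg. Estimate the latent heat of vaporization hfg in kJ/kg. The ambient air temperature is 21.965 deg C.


hfg = (h - hf) / x
hfg = (1624.7 - 432.96) / 0.62112
hfg = 1918.7 kJ/kg


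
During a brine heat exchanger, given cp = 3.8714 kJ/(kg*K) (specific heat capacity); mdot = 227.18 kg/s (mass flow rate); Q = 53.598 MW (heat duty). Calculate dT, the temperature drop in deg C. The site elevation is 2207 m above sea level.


dT = Q * 1000 / (mdot * cp)
dT = 53.598 * 1000 / (227.18 * 3.8714)
dT = 60.94112 K
Convert (temperature difference, 1 K = 1 deg C): 60.94112 K = 60.94112 deg C
dT = 60.941 deg C


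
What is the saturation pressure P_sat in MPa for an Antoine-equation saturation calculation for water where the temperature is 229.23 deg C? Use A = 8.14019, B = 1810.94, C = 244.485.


P_sat = 10^(A - B/(C + T)) / 760 * 0.101325
P_sat = 10^(8.14019 - 1810.94/(244.485 + 229.23)) / 760 * 0.101325
P_sat = 2.7685 MPa


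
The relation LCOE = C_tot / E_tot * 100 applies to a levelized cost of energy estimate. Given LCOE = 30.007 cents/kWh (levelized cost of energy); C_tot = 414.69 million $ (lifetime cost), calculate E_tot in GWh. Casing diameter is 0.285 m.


E_tot = C_tot / LCOE * 100
E_tot = 414.69 / 30.007 * 100
E_tot = 1382.0 GWh


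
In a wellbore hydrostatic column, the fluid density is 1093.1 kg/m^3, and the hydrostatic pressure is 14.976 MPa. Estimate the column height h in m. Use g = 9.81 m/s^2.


h = P * 1e6 / (g * rho)
h = 14.976 * 1e6 / (9.81 * 1093.1)
h = 1396.6 m


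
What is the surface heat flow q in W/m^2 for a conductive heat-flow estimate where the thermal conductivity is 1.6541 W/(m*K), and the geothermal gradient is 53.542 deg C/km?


q = k * grad / 1000
q = 1.6541 * 53.542 / 1000
q = 0.088564 W/m^2


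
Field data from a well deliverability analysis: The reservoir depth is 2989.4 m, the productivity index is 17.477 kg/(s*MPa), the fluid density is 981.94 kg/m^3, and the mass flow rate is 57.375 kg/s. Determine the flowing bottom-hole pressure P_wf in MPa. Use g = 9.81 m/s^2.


Step 1: P_i = rho*g*h/1e6 = 981.94*9.81*2989.4/1e6 = 28.79639 MPa
Step 2: P_wf = P_i - mdot/PI = 28.79639 - 57.375/17.477 = 25.514 MPa
P_wf = 25.514 MPa


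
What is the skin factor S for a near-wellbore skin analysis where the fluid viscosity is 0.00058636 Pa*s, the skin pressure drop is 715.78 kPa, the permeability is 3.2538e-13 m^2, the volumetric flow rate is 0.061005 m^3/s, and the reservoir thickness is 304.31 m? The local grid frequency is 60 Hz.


S = dP_s * 1000 * 2*pi*k*hr / (q*mu)
S = 715.78 * 1000 * 2*pi*3.2538e-13*304.31 / (0.061005*0.00058636)
S = 12.449


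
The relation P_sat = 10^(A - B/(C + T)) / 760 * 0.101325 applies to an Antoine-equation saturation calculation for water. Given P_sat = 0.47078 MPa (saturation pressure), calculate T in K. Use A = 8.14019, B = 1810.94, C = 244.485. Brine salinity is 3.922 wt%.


T = B / (A - log10(P_sat * 760 / 0.101325)) - C
T = 1810.94 / (8.14019 - log10(0.47078 * 760 / 0.101325)) - 244.485
T = 149.8598 deg C
Convert to K: 149.8598 + 273.15 = 423.01 K
T = 423.01 K


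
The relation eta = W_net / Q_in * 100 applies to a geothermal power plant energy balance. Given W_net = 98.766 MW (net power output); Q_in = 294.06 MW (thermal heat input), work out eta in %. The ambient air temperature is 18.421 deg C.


eta = W_net / Q_in * 100
eta = 98.766 / 294.06 * 100
eta = 33.587 %


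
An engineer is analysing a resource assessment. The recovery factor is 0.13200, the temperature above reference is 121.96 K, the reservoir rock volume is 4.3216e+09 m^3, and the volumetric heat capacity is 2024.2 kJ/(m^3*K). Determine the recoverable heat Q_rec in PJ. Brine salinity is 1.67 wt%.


Step 1: Q_s = Vr*rhoc*dT/1e12 = 4.3216e+09*2024.2*121.96/1e12 = 1066.880 PJ
Step 2: Q_rec = Q_s * RF = 1066.880 * 0.132 = 140.83 PJ
Q_rec = 140.83 PJ


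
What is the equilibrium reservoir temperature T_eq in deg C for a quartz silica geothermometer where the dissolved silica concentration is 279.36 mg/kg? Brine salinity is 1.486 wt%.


T_eq = 1309 / (5.19 - log10(SiO2)) - 273.15
T_eq = 1309 / (5.19 - log10(279.36)) - 273.15
T_eq = 203.92 deg C


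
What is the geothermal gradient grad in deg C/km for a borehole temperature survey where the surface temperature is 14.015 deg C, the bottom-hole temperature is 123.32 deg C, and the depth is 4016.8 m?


grad = (T_d - T_surf) / d * 1000
grad = (123.32 - 14.015) / 4016.8 * 1000
grad = 27.212 deg C/km


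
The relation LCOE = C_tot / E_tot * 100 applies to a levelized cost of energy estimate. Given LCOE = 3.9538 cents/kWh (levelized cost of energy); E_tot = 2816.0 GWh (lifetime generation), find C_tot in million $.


C_tot = LCOE / 100 * E_tot
C_tot = 3.9538 / 100 * 2816.0
C_tot = 111.34 million $


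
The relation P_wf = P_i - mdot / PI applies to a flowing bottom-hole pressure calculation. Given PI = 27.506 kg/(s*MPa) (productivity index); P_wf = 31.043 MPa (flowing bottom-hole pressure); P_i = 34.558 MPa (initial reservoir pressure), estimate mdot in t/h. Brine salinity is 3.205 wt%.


mdot = (P_i - P_wf) * PI
mdot = (34.558 - 31.043) * 27.506
mdot = 96.68359 kg/s
Convert: 96.68359 kg/s * 3.6 = 348.06 t/h
mdot = 348.06 t/h


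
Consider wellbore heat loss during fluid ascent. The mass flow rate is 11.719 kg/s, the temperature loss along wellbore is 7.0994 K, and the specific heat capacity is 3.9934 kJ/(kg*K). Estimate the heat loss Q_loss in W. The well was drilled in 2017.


Q_loss = mdot * cp * dT
Q_loss = 11.719 * 3.9934 * 7.0994
Q_loss = 332.2424 kW
Convert: 332.2424 kW * 1000.0 = 3.3224e+05 W
Q_loss = 3.3224e+05 W


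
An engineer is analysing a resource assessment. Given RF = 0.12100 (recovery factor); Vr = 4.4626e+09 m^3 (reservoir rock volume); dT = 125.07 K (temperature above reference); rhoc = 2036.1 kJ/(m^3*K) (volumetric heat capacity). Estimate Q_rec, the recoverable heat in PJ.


Step 1: Q_s = Vr*rhoc*dT/1e12 = 4.4626e+09*2036.1*125.07/1e12 = 1136.424 PJ
Step 2: Q_rec = Q_s * RF = 1136.424 * 0.121 = 137.51 PJ
Q_rec = 137.51 PJ


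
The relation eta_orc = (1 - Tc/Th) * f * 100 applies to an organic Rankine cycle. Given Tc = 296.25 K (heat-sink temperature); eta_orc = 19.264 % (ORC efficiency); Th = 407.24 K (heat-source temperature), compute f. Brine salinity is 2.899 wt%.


f = (eta_orc/100) / (1 - Tc/Th)
f = (19.264/100) / (1 - 296.25/407.24)
f = 0.70683


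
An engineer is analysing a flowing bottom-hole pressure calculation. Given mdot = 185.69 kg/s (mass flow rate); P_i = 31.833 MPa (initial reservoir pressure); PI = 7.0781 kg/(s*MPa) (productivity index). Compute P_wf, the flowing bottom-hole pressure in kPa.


P_wf = P_i - mdot / PI
P_wf = 31.833 - 185.69 / 7.0781
P_wf = 5.598559 MPa
Convert: 5.598559 MPa * 1000.0 = 5598.6 kPa
P_wf = 5598.6 kPa


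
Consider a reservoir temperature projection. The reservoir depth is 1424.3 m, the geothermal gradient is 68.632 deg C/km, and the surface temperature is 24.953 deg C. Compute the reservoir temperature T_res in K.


T_res = T_surf + grad * d / 1000
T_res = 24.953 + 68.632 * 1424.3 / 1000
T_res = 122.7056 deg C
Convert to K: 122.7056 + 273.15 = 395.86 K
T_res = 395.86 K


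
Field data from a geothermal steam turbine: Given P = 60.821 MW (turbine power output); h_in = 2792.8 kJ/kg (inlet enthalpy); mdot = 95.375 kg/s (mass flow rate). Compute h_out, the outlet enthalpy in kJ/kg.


h_out = h_in - P * 1000 / mdot
h_out = 2792.8 - 60.821 * 1000 / 95.375
h_out = 2155.1 kJ/kg
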